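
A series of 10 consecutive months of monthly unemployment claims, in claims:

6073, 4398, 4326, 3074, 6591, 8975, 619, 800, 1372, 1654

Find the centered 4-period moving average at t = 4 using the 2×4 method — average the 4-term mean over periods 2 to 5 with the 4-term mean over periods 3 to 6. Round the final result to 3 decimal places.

5169.375

Sum over 2–5: 4398 + 4326 + 3074 + 6591 = 18389
Sum over 3–6: 4326 + 3074 + 6591 + 8975 = 22966
CMA at t=4 = (18389 + 22966) / (2·4) = 41355 / 8 = 5169.375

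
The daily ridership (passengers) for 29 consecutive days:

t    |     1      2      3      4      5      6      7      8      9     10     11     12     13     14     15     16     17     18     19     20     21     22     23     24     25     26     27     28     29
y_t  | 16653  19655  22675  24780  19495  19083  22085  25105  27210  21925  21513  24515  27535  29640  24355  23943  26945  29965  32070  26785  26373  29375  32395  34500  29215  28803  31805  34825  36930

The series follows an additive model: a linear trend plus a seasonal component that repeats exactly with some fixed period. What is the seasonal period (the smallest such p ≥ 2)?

5

First differences y_{t+1} − y_t: 3002, 3020, 2105, -5285, -412, 3002, 3020, 2105, -5285, -412, 3002, 3020, …
The difference pattern repeats every 5 terms and not for any smaller step, so p = 5.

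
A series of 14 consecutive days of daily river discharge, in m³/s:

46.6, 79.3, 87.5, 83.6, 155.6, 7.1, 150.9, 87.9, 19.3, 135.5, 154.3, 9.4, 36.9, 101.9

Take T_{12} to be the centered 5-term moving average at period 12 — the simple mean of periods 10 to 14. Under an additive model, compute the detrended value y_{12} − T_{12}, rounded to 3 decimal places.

Trend T_12 = (135.5 + 154.3 + 9.4 + 36.9 + 101.9) / 5 = 438.0/5 = 87.60000
Detrended value: 9.4 − 87.60000 = -78.200

-78.200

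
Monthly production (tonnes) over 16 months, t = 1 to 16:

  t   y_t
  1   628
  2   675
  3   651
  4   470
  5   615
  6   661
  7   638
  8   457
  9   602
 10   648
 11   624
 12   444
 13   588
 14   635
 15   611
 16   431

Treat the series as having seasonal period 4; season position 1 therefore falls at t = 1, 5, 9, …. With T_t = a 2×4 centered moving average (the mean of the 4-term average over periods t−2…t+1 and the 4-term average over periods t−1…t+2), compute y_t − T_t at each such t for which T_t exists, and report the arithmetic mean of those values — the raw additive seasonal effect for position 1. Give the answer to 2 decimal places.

17.25

Season position 1 occurs at t = 5, 9, 13 (where T_t is defined).
t=5: T_5 = 597.6250; y_5 − T_5 = 615 − 597.6250 = 17.3750
t=9: T_9 = 584.5000; y_9 − T_9 = 602 − 584.5000 = 17.5000
t=13: T_13 = 571.1250; y_13 − T_13 = 588 − 571.1250 = 16.8750
Mean deviation: (17.3750 + 17.5000 + 16.8750) / 3 = 17.25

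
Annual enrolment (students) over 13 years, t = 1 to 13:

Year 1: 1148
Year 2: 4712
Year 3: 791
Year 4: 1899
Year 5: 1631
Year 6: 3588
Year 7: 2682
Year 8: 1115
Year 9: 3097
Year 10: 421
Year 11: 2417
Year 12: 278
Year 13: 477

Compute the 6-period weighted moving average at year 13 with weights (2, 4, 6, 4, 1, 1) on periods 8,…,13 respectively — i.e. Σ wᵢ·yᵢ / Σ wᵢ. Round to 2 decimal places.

Weighted sum: 2·1115 + 4·3097 + 6·421 + 4·2417 + 1·278 + 1·477 = 2230 + 12388 + 2526 + 9668 + 278 + 477 = 27567
Weight total: 2 + 4 + 6 + 4 + 1 + 1 = 18
WMA = 27567 / 18 = 1531.50

1531.50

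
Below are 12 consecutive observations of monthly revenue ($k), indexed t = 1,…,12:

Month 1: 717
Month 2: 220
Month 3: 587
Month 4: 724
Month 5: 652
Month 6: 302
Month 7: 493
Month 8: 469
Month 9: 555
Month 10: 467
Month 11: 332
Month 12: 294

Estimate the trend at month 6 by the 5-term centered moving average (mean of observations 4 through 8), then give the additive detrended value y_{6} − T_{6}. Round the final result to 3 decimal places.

-226.000

Trend T_6 = (724 + 652 + 302 + 493 + 469) / 5 = 2640/5 = 528.00000
Detrended value: 302 − 528.00000 = -226.000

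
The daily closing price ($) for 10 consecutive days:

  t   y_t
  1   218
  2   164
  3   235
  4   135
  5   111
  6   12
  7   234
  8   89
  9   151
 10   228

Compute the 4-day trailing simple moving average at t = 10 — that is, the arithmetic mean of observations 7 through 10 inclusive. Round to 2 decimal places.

175.50

Sum of periods 7–10: 234 + 89 + 151 + 228 = 702
Divide by 4: 702 / 4 = 175.50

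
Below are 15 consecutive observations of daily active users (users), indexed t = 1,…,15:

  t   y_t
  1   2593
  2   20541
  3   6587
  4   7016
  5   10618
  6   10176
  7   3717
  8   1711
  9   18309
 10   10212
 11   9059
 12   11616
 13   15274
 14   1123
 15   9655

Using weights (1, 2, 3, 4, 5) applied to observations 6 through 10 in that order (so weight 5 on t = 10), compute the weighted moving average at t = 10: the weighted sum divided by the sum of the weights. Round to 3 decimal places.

Weighted sum: 1·10176 + 2·3717 + 3·1711 + 4·18309 + 5·10212 = 10176 + 7434 + 5133 + 73236 + 51060 = 147039
Weight total: 1 + 2 + 3 + 4 + 5 = 15
WMA = 147039 / 15 = 9802.600

9802.600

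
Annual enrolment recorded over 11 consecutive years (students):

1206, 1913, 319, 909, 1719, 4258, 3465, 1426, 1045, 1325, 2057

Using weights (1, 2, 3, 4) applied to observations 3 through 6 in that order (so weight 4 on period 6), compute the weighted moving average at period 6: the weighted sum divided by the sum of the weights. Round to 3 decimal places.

Weighted sum: 1·319 + 2·909 + 3·1719 + 4·4258 = 319 + 1818 + 5157 + 17032 = 24326
Weight total: 1 + 2 + 3 + 4 = 10
WMA = 24326 / 10 = 2432.600

2432.600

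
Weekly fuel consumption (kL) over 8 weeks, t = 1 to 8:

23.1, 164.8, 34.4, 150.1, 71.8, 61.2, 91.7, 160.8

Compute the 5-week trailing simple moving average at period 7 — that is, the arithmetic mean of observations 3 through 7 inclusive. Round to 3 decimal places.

81.840

Sum of periods 3–7: 34.4 + 150.1 + 71.8 + 61.2 + 91.7 = 409.2
Divide by 5: 409.2 / 5 = 81.840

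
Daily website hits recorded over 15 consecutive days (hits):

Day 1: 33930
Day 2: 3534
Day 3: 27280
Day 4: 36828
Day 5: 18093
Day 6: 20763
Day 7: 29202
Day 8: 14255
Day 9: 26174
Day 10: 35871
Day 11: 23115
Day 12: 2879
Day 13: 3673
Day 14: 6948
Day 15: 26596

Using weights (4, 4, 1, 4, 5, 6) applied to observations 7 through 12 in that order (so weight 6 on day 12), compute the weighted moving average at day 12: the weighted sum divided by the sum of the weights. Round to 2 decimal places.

19847.29

Weighted sum: 4·29202 + 4·14255 + 1·26174 + 4·35871 + 5·23115 + 6·2879 = 116808 + 57020 + 26174 + 143484 + 115575 + 17274 = 476335
Weight total: 4 + 4 + 1 + 4 + 5 + 6 = 24
WMA = 476335 / 24 = 19847.29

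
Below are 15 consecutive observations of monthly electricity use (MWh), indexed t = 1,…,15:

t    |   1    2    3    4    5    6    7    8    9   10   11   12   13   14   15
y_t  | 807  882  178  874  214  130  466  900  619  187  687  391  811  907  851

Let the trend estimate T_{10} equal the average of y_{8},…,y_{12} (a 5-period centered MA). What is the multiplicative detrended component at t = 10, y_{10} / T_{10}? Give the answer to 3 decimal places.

0.336

Trend T_10 = (900 + 619 + 187 + 687 + 391) / 5 = 2784/5 = 556.80000
Ratio to trend: 187 / 556.80000 = 0.336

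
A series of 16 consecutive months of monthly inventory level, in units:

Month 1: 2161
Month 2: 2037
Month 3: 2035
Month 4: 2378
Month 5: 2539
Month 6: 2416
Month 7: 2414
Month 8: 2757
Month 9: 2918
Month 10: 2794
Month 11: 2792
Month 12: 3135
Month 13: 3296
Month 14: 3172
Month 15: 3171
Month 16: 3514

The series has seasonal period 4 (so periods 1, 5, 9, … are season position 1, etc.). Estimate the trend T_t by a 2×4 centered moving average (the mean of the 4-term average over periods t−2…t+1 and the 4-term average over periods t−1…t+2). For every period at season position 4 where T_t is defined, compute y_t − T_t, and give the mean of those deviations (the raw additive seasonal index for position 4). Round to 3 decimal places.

83.458

Season position 4 occurs at t = 4, 8, 12 (where T_t is defined).
t=4: T_4 = 2294.62500; y_4 − T_4 = 2378 − 2294.62500 = 83.37500
t=8: T_8 = 2673.50000; y_8 − T_8 = 2757 − 2673.50000 = 83.50000
t=12: T_12 = 3051.50000; y_12 − T_12 = 3135 − 3051.50000 = 83.50000
Mean deviation: (83.37500 + 83.50000 + 83.50000) / 3 = 83.458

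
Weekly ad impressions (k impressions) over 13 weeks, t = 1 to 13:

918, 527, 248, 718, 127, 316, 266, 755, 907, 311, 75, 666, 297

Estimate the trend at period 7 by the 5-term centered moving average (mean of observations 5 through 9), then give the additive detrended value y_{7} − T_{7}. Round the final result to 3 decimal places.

Trend T_7 = (127 + 316 + 266 + 755 + 907) / 5 = 2371/5 = 474.20000
Detrended value: 266 − 474.20000 = -208.200

-208.200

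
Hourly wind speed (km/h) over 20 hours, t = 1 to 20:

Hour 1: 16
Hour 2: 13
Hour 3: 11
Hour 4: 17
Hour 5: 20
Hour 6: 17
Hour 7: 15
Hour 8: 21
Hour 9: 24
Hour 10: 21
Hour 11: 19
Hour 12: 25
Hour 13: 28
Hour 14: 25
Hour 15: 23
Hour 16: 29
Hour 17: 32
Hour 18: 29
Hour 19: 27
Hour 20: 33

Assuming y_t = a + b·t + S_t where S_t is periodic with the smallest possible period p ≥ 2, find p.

First differences y_{t+1} − y_t: -3, -2, 6, 3, -3, -2, 6, 3, -3, -2, …
The difference pattern repeats every 4 terms and not for any smaller step, so p = 4.

4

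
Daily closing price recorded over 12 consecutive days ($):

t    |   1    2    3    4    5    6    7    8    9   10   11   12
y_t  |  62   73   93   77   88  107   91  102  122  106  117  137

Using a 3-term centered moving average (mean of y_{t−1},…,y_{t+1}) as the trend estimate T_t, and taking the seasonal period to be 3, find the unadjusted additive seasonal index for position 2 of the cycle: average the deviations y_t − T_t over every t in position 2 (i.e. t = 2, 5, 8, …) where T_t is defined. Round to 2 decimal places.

Season position 2 occurs at t = 2, 5, 8, 11 (where T_t is defined).
t=2: T_2 = 76.0000; y_2 − T_2 = 73 − 76.0000 = -3.0000
t=5: T_5 = 90.6667; y_5 − T_5 = 88 − 90.6667 = -2.6667
t=8: T_8 = 105.0000; y_8 − T_8 = 102 − 105.0000 = -3.0000
t=11: T_11 = 120.0000; y_11 − T_11 = 117 − 120.0000 = -3.0000
Mean deviation: (-3.0000 + -2.6667 + -3.0000 + -3.0000) / 4 = -2.92

-2.92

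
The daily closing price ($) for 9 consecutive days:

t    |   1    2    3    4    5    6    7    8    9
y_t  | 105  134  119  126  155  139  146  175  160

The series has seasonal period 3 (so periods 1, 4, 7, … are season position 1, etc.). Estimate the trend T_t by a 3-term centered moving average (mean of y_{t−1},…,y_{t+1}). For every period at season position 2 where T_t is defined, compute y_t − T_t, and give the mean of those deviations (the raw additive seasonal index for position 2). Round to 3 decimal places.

14.778

Season position 2 occurs at t = 2, 5, 8 (where T_t is defined).
t=2: T_2 = 119.33333; y_2 − T_2 = 134 − 119.33333 = 14.66667
t=5: T_5 = 140.00000; y_5 − T_5 = 155 − 140.00000 = 15.00000
t=8: T_8 = 160.33333; y_8 − T_8 = 175 − 160.33333 = 14.66667
Mean deviation: (14.66667 + 15.00000 + 14.66667) / 3 = 14.778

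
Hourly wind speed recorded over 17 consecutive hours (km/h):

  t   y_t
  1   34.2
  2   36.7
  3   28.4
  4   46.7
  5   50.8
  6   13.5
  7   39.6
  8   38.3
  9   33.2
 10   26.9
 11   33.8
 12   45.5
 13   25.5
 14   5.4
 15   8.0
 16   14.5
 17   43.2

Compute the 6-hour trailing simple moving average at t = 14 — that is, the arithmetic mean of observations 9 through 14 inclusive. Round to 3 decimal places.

28.383

Sum of periods 9–14: 33.2 + 26.9 + 33.8 + 45.5 + 25.5 + 5.4 = 170.3
Divide by 6: 170.3 / 6 = 28.383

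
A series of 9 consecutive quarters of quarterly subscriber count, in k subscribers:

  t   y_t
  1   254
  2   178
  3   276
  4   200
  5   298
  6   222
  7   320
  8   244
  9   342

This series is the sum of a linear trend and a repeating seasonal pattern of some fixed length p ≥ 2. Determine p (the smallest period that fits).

First differences y_{t+1} − y_t: -76, 98, -76, 98, -76, 98, …
The difference pattern repeats every 2 terms and not for any smaller step, so p = 2.

2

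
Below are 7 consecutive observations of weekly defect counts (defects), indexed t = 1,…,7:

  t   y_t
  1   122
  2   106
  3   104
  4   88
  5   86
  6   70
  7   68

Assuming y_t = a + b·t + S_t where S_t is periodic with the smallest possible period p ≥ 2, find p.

2

First differences y_{t+1} − y_t: -16, -2, -16, -2, -16, -2, …
The difference pattern repeats every 2 terms and not for any smaller step, so p = 2.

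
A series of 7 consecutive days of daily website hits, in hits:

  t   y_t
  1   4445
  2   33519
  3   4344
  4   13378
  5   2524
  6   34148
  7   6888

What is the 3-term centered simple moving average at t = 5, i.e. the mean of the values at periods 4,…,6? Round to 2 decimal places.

Sum of periods 4–6: 13378 + 2524 + 34148 = 50050
Divide by 3: 50050 / 3 = 16683.33

16683.33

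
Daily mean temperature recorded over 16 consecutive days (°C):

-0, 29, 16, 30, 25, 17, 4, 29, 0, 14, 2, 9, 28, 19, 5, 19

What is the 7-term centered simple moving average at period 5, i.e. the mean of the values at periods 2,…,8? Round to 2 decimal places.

21.43

Sum of periods 2–8: 29 + 16 + 30 + 25 + 17 + 4 + 29 = 150
Divide by 7: 150 / 7 = 21.43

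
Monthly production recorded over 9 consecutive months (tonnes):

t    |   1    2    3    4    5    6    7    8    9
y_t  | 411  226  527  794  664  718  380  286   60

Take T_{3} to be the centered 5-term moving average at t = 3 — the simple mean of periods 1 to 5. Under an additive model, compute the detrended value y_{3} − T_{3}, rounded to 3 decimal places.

Trend T_3 = (411 + 226 + 527 + 794 + 664) / 5 = 2622/5 = 524.40000
Detrended value: 527 − 524.40000 = 2.600

2.600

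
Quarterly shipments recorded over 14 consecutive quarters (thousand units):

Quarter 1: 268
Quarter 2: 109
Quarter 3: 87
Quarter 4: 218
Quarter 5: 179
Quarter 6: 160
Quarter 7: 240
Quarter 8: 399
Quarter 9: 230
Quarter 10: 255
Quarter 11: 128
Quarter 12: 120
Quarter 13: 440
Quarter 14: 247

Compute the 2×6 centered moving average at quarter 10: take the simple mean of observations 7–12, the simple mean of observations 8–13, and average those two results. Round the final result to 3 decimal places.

245.333

Sum over 7–12: 240 + 399 + 230 + 255 + 128 + 120 = 1372
Sum over 8–13: 399 + 230 + 255 + 128 + 120 + 440 = 1572
CMA at t=10 = (1372 + 1572) / (2·6) = 2944 / 12 = 245.333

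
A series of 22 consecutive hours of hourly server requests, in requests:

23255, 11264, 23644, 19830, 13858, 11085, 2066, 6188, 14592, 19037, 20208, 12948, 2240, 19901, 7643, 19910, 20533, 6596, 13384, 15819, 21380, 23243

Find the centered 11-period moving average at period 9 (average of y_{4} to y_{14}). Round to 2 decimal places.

12904.82

Sum of periods 4–14: 19830 + 13858 + 11085 + 2066 + 6188 + 14592 + 19037 + 20208 + 12948 + 2240 + 19901 = 141953
Divide by 11: 141953 / 11 = 12904.82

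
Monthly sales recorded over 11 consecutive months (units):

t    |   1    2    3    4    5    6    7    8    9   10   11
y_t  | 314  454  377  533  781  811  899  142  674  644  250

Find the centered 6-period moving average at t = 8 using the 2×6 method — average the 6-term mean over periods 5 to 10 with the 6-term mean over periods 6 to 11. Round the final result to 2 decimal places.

614.25

Sum over 5–10: 781 + 811 + 899 + 142 + 674 + 644 = 3951
Sum over 6–11: 811 + 899 + 142 + 674 + 644 + 250 = 3420
CMA at t=8 = (3951 + 3420) / (2·6) = 7371 / 12 = 614.25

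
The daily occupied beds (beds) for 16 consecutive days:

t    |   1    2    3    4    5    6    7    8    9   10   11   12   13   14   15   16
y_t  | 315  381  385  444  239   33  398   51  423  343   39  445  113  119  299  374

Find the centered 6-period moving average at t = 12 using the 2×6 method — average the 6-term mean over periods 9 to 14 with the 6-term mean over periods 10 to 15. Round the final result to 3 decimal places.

Sum over 9–14: 423 + 343 + 39 + 445 + 113 + 119 = 1482
Sum over 10–15: 343 + 39 + 445 + 113 + 119 + 299 = 1358
CMA at t=12 = (1482 + 1358) / (2·6) = 2840 / 12 = 236.667

236.667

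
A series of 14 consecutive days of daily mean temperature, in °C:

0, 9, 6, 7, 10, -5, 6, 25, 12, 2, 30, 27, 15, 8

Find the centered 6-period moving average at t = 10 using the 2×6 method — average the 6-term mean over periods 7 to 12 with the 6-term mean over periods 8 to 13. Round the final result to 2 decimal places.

17.75

Sum over 7–12: 6 + 25 + 12 + 2 + 30 + 27 = 102
Sum over 8–13: 25 + 12 + 2 + 30 + 27 + 15 = 111
CMA at t=10 = (102 + 111) / (2·6) = 213 / 12 = 17.75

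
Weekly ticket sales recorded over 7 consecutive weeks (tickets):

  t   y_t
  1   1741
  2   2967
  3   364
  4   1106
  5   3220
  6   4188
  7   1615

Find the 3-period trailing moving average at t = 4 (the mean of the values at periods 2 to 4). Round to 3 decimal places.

1479.000

Sum of periods 2–4: 2967 + 364 + 1106 = 4437
Divide by 3: 4437 / 3 = 1479.000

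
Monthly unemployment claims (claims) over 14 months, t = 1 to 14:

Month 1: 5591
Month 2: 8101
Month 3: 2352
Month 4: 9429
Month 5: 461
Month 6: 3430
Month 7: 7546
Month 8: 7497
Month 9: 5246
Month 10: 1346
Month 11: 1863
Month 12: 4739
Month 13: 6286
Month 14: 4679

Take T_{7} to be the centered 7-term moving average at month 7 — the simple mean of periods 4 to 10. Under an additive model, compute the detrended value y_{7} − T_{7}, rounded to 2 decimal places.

Trend T_7 = (9429 + 461 + 3430 + 7546 + 7497 + 5246 + 1346) / 7 = 34955/7 = 4993.5714
Detrended value: 7546 − 4993.5714 = 2552.43

2552.43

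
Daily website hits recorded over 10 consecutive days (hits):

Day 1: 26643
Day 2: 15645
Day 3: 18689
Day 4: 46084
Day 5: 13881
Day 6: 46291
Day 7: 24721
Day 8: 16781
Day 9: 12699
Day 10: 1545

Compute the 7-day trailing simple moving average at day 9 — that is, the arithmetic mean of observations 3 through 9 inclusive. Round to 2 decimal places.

25592.29

Sum of periods 3–9: 18689 + 46084 + 13881 + 46291 + 24721 + 16781 + 12699 = 179146
Divide by 7: 179146 / 7 = 25592.29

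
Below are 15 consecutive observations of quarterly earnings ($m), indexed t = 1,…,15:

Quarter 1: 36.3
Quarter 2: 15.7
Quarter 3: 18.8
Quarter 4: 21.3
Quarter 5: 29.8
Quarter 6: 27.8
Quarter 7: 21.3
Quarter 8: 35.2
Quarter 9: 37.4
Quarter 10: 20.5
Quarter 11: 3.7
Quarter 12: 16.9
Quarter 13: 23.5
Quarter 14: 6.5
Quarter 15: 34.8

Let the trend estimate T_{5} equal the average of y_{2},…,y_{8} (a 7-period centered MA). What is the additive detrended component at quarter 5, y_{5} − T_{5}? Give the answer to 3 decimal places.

5.529

Trend T_5 = (15.7 + 18.8 + 21.3 + 29.8 + 27.8 + 21.3 + 35.2) / 7 = 169.9/7 = 24.27143
Detrended value: 29.8 − 24.27143 = 5.529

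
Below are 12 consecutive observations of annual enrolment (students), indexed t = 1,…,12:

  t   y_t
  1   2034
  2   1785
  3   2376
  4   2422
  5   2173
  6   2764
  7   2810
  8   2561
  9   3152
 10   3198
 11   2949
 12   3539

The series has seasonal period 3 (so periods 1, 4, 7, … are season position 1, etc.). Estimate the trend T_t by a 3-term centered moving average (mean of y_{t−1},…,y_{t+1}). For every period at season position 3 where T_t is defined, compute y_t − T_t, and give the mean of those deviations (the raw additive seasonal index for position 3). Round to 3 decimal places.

181.667

Season position 3 occurs at t = 3, 6, 9 (where T_t is defined).
t=3: T_3 = 2194.33333; y_3 − T_3 = 2376 − 2194.33333 = 181.66667
t=6: T_6 = 2582.33333; y_6 − T_6 = 2764 − 2582.33333 = 181.66667
t=9: T_9 = 2970.33333; y_9 − T_9 = 3152 − 2970.33333 = 181.66667
Mean deviation: (181.66667 + 181.66667 + 181.66667) / 3 = 181.667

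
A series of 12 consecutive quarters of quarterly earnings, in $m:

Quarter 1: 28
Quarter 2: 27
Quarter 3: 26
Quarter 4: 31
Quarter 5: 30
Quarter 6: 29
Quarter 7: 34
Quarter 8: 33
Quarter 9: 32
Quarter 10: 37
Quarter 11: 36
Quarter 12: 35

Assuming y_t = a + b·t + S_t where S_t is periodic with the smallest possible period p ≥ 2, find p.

3

First differences y_{t+1} − y_t: -1, -1, 5, -1, -1, 5, -1, -1, …
The difference pattern repeats every 3 terms and not for any smaller step, so p = 3.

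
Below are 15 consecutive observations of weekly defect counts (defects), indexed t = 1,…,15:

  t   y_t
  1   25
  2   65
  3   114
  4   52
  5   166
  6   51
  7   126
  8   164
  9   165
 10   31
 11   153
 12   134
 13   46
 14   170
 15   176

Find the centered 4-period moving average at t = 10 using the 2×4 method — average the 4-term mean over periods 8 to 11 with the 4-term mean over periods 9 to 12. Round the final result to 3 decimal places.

Sum over 8–11: 164 + 165 + 31 + 153 = 513
Sum over 9–12: 165 + 31 + 153 + 134 = 483
CMA at t=10 = (513 + 483) / (2·4) = 996 / 8 = 124.500

124.500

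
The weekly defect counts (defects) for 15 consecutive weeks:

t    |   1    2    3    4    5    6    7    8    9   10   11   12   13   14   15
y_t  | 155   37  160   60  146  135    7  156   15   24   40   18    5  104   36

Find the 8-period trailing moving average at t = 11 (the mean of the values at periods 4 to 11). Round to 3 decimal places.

Sum of periods 4–11: 60 + 146 + 135 + 7 + 156 + 15 + 24 + 40 = 583
Divide by 8: 583 / 8 = 72.875

72.875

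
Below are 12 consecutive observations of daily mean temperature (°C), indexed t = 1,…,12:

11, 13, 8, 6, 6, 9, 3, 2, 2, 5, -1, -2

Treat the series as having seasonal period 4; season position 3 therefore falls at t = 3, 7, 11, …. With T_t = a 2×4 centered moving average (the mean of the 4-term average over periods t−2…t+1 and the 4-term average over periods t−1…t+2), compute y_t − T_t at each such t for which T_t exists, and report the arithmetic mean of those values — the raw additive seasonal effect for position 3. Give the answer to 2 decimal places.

-1.19

Season position 3 occurs at t = 3, 7 (where T_t is defined).
t=3: T_3 = 8.8750; y_3 − T_3 = 8 − 8.8750 = -0.8750
t=7: T_7 = 4.5000; y_7 − T_7 = 3 − 4.5000 = -1.5000
Mean deviation: (-0.8750 + -1.5000) / 2 = -1.19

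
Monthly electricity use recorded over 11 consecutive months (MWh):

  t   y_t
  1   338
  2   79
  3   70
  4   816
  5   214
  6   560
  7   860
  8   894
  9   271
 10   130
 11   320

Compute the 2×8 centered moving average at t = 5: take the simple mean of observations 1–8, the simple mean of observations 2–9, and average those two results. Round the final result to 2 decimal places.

Sum over 1–8: 338 + 79 + 70 + 816 + 214 + 560 + 860 + 894 = 3831
Sum over 2–9: 79 + 70 + 816 + 214 + 560 + 860 + 894 + 271 = 3764
CMA at t=5 = (3831 + 3764) / (2·8) = 7595 / 16 = 474.69

474.69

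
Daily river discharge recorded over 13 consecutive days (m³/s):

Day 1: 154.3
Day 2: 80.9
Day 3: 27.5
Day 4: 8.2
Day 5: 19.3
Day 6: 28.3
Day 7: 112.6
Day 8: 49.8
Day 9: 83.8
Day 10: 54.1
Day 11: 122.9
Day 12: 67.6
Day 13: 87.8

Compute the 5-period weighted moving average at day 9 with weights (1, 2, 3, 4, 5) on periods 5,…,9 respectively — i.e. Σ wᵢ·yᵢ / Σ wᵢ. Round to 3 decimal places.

Weighted sum: 1·19.3 + 2·28.3 + 3·112.6 + 4·49.8 + 5·83.8 = 19.3 + 56.6 + 337.8 + 199.2 + 419.0 = 1031.9
Weight total: 1 + 2 + 3 + 4 + 5 = 15
WMA = 1031.9 / 15 = 68.793

68.793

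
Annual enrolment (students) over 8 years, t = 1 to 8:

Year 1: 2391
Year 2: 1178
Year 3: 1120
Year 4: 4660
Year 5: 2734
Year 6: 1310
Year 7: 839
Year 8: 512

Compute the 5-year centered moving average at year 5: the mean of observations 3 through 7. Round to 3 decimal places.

2132.600

Sum of periods 3–7: 1120 + 4660 + 2734 + 1310 + 839 = 10663
Divide by 5: 10663 / 5 = 2132.600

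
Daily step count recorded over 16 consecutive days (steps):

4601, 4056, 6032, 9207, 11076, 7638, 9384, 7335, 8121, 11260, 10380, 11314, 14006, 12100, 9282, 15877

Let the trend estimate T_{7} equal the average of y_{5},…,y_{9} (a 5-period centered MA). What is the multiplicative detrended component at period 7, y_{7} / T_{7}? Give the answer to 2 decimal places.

Trend T_7 = (11076 + 7638 + 9384 + 7335 + 8121) / 5 = 43554/5 = 8710.8000
Ratio to trend: 9384 / 8710.8000 = 1.08

1.08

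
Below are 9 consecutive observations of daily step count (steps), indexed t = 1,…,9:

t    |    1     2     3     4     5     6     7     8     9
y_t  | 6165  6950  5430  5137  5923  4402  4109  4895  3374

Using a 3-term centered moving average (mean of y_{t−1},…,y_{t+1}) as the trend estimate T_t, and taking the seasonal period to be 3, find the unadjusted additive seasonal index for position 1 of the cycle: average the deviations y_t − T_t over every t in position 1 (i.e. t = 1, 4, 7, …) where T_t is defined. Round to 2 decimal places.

Season position 1 occurs at t = 4, 7 (where T_t is defined).
t=4: T_4 = 5496.6667; y_4 − T_4 = 5137 − 5496.6667 = -359.6667
t=7: T_7 = 4468.6667; y_7 − T_7 = 4109 − 4468.6667 = -359.6667
Mean deviation: (-359.6667 + -359.6667) / 2 = -359.67

-359.67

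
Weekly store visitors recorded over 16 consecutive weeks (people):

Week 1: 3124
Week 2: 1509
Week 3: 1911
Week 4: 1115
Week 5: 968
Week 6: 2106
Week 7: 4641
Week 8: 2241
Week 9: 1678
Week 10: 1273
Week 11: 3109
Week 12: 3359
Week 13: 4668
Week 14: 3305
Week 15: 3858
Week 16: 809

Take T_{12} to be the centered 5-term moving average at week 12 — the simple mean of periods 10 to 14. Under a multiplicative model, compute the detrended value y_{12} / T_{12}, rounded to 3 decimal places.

1.069

Trend T_12 = (1273 + 3109 + 3359 + 4668 + 3305) / 5 = 15714/5 = 3142.80000
Ratio to trend: 3359 / 3142.80000 = 1.069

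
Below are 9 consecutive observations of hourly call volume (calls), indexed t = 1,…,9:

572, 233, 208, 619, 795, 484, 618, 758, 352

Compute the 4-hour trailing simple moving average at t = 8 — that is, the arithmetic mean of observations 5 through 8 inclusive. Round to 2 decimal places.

663.75

Sum of periods 5–8: 795 + 484 + 618 + 758 = 2655
Divide by 4: 2655 / 4 = 663.75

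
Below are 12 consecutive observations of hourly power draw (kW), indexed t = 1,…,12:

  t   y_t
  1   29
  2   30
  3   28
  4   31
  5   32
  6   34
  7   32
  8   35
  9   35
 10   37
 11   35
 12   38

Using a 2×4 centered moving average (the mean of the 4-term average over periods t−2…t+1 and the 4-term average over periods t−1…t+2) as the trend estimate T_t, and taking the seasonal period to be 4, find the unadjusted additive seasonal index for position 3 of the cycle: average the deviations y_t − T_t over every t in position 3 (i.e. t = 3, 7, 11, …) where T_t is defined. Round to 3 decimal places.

-1.750

Season position 3 occurs at t = 3, 7 (where T_t is defined).
t=3: T_3 = 29.87500; y_3 − T_3 = 28 − 29.87500 = -1.87500
t=7: T_7 = 33.62500; y_7 − T_7 = 32 − 33.62500 = -1.62500
Mean deviation: (-1.87500 + -1.62500) / 2 = -1.750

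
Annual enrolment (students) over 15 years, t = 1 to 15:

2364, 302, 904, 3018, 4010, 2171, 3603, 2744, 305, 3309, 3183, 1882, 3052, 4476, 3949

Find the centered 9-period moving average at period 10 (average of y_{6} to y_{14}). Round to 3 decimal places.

Sum of periods 6–14: 2171 + 3603 + 2744 + 305 + 3309 + 3183 + 1882 + 3052 + 4476 = 24725
Divide by 9: 24725 / 9 = 2747.222

2747.222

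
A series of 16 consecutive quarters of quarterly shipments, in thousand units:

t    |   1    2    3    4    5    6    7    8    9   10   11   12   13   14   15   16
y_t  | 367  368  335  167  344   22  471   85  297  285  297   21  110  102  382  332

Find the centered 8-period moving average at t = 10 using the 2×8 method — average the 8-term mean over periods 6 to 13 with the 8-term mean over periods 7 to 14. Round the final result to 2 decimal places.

203.50

Sum over 6–13: 22 + 471 + 85 + 297 + 285 + 297 + 21 + 110 = 1588
Sum over 7–14: 471 + 85 + 297 + 285 + 297 + 21 + 110 + 102 = 1668
CMA at t=10 = (1588 + 1668) / (2·8) = 3256 / 16 = 203.50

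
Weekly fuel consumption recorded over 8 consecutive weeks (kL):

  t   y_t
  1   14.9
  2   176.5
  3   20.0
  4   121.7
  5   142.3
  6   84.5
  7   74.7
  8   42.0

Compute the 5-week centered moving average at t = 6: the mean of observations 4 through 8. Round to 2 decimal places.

93.04

Sum of periods 4–8: 121.7 + 142.3 + 84.5 + 74.7 + 42.0 = 465.2
Divide by 5: 465.2 / 5 = 93.04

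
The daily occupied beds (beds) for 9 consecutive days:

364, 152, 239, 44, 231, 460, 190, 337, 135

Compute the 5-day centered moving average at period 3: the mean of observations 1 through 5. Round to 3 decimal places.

206.000

Sum of periods 1–5: 364 + 152 + 239 + 44 + 231 = 1030
Divide by 5: 1030 / 5 = 206.000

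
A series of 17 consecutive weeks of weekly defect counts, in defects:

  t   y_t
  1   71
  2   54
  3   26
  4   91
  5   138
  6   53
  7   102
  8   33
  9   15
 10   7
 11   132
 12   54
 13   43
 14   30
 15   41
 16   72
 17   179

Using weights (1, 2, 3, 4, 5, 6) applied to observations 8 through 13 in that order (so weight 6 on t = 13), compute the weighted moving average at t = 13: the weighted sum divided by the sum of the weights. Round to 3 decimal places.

Weighted sum: 1·33 + 2·15 + 3·7 + 4·132 + 5·54 + 6·43 = 33 + 30 + 21 + 528 + 270 + 258 = 1140
Weight total: 1 + 2 + 3 + 4 + 5 + 6 = 21
WMA = 1140 / 21 = 54.286

54.286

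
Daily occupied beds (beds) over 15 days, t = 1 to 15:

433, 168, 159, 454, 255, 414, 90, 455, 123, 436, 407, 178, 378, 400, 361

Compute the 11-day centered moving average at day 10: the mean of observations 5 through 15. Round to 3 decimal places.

Sum of periods 5–15: 255 + 414 + 90 + 455 + 123 + 436 + 407 + 178 + 378 + 400 + 361 = 3497
Divide by 11: 3497 / 11 = 317.909

317.909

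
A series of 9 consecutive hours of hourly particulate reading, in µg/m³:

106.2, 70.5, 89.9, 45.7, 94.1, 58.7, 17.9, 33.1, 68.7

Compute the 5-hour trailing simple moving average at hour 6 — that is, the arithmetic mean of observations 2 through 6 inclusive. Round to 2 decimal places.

Sum of periods 2–6: 70.5 + 89.9 + 45.7 + 94.1 + 58.7 = 358.9
Divide by 5: 358.9 / 5 = 71.78

71.78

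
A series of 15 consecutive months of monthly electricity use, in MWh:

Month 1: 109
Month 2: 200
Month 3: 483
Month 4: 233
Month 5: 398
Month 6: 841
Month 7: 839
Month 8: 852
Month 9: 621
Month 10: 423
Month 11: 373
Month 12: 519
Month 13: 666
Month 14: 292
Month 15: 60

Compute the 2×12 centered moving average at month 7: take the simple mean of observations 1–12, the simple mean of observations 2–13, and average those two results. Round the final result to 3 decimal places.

Sum over 1–12: 109 + 200 + 483 + 233 + 398 + 841 + 839 + 852 + 621 + 423 + 373 + 519 = 5891
Sum over 2–13: 200 + 483 + 233 + 398 + 841 + 839 + 852 + 621 + 423 + 373 + 519 + 666 = 6448
CMA at t=7 = (5891 + 6448) / (2·12) = 12339 / 24 = 514.125

514.125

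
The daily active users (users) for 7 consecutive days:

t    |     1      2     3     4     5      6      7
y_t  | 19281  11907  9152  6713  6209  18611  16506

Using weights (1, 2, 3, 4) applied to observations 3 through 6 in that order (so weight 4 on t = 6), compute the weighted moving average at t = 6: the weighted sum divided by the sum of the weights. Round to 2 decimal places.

Weighted sum: 1·9152 + 2·6713 + 3·6209 + 4·18611 = 9152 + 13426 + 18627 + 74444 = 115649
Weight total: 1 + 2 + 3 + 4 = 10
WMA = 115649 / 10 = 11564.90

11564.90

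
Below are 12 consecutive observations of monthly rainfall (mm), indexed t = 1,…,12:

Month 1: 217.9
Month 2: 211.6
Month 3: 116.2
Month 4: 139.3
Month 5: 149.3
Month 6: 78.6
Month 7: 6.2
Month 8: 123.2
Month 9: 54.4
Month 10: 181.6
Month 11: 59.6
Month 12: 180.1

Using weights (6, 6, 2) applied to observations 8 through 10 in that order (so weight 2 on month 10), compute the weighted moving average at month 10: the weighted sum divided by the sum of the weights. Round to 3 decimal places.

102.057

Weighted sum: 6·123.2 + 6·54.4 + 2·181.6 = 739.2 + 326.4 + 363.2 = 1428.8
Weight total: 6 + 6 + 2 = 14
WMA = 1428.8 / 14 = 102.057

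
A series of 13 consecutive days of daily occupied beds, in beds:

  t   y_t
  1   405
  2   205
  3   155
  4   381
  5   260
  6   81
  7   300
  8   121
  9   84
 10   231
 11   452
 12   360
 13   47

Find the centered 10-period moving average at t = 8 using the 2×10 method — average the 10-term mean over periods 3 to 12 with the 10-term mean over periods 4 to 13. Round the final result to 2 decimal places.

Sum over 3–12: 155 + 381 + 260 + 81 + 300 + 121 + 84 + 231 + 452 + 360 = 2425
Sum over 4–13: 381 + 260 + 81 + 300 + 121 + 84 + 231 + 452 + 360 + 47 = 2317
CMA at t=8 = (2425 + 2317) / (2·10) = 4742 / 20 = 237.10

237.10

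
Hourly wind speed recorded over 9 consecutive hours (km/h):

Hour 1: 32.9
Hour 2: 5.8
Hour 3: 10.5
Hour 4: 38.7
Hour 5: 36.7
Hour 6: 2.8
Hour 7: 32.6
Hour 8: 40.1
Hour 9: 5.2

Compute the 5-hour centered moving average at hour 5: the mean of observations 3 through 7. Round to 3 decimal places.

24.260

Sum of periods 3–7: 10.5 + 38.7 + 36.7 + 2.8 + 32.6 = 121.3
Divide by 5: 121.3 / 5 = 24.260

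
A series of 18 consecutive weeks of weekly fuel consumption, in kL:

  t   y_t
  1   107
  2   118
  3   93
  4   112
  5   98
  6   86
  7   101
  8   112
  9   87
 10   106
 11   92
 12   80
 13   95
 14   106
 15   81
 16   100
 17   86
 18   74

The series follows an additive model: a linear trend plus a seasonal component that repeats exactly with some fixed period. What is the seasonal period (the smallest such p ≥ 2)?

6

First differences y_{t+1} − y_t: 11, -25, 19, -14, -12, 15, 11, -25, 19, -14, -12, 15, 11, -25, …
The difference pattern repeats every 6 terms and not for any smaller step, so p = 6.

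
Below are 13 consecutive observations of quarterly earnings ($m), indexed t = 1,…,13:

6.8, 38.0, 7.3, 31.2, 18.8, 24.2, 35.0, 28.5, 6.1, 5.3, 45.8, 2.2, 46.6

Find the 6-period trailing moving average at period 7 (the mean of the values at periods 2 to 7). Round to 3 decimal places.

Sum of periods 2–7: 38.0 + 7.3 + 31.2 + 18.8 + 24.2 + 35.0 = 154.5
Divide by 6: 154.5 / 6 = 25.750

25.750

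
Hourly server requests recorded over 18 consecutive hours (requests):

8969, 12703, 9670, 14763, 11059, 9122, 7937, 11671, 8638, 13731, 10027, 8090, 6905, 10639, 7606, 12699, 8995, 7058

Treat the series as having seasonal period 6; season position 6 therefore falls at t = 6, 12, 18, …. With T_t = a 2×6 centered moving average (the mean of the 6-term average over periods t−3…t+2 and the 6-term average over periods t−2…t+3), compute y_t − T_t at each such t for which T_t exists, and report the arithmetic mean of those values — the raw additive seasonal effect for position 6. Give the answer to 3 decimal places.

Season position 6 occurs at t = 6, 12 (where T_t is defined).
t=6: T_6 = 10617.66667; y_6 − T_6 = 9122 − 10617.66667 = -1495.66667
t=12: T_12 = 9585.66667; y_12 − T_12 = 8090 − 9585.66667 = -1495.66667
Mean deviation: (-1495.66667 + -1495.66667) / 2 = -1495.667

-1495.667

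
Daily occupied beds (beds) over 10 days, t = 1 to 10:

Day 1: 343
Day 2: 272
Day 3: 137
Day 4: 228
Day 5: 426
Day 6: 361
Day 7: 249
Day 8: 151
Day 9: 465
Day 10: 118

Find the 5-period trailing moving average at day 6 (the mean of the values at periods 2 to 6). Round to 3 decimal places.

284.800

Sum of periods 2–6: 272 + 137 + 228 + 426 + 361 = 1424
Divide by 5: 1424 / 5 = 284.800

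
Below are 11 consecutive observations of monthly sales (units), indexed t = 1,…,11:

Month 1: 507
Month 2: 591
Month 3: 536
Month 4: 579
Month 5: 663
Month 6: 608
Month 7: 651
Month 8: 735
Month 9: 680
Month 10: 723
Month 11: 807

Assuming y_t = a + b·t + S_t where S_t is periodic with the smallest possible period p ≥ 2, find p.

3

First differences y_{t+1} − y_t: 84, -55, 43, 84, -55, 43, 84, -55, …
The difference pattern repeats every 3 terms and not for any smaller step, so p = 3.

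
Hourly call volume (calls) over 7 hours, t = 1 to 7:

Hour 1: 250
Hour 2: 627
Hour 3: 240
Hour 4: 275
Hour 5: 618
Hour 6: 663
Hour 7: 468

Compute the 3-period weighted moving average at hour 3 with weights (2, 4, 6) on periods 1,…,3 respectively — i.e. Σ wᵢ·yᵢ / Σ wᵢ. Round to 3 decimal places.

370.667

Weighted sum: 2·250 + 4·627 + 6·240 = 500 + 2508 + 1440 = 4448
Weight total: 2 + 4 + 6 = 12
WMA = 4448 / 12 = 370.667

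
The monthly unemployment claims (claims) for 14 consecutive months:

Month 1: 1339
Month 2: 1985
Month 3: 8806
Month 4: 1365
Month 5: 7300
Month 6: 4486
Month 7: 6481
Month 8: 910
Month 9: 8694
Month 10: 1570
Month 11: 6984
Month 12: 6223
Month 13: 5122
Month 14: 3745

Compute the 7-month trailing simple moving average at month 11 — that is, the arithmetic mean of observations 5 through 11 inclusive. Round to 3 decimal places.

Sum of periods 5–11: 7300 + 4486 + 6481 + 910 + 8694 + 1570 + 6984 = 36425
Divide by 7: 36425 / 7 = 5203.571

5203.571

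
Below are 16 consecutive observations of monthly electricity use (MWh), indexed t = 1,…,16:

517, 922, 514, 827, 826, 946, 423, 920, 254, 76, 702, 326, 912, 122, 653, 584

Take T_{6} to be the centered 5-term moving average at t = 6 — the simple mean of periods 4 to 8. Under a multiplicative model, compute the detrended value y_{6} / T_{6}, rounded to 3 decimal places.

1.200

Trend T_6 = (827 + 826 + 946 + 423 + 920) / 5 = 3942/5 = 788.40000
Ratio to trend: 946 / 788.40000 = 1.200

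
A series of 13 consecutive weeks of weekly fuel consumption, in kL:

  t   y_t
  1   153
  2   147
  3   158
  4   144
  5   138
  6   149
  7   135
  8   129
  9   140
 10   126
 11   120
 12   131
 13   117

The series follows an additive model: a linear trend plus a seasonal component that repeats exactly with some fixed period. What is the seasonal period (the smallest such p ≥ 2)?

First differences y_{t+1} − y_t: -6, 11, -14, -6, 11, -14, -6, 11, …
The difference pattern repeats every 3 terms and not for any smaller step, so p = 3.

3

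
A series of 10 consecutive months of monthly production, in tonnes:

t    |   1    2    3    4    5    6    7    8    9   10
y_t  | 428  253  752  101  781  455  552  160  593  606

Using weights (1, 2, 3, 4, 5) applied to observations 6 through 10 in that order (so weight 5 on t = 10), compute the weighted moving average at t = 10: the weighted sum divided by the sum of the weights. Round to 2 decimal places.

Weighted sum: 1·455 + 2·552 + 3·160 + 4·593 + 5·606 = 455 + 1104 + 480 + 2372 + 3030 = 7441
Weight total: 1 + 2 + 3 + 4 + 5 = 15
WMA = 7441 / 15 = 496.07

496.07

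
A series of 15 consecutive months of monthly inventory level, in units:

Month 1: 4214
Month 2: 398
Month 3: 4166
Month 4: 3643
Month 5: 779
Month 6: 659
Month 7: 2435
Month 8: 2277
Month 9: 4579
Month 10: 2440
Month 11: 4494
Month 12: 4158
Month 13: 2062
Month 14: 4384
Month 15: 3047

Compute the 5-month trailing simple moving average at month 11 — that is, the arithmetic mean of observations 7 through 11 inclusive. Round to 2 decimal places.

Sum of periods 7–11: 2435 + 2277 + 4579 + 2440 + 4494 = 16225
Divide by 5: 16225 / 5 = 3245.00

3245.00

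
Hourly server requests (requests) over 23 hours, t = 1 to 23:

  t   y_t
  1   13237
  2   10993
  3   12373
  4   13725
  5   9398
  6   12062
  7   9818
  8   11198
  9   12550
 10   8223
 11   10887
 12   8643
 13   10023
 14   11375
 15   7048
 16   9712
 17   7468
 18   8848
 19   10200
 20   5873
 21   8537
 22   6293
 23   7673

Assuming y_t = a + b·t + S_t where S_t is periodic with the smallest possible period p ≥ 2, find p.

First differences y_{t+1} − y_t: -2244, 1380, 1352, -4327, 2664, -2244, 1380, 1352, -4327, 2664, -2244, 1380, …
The difference pattern repeats every 5 terms and not for any smaller step, so p = 5.

5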